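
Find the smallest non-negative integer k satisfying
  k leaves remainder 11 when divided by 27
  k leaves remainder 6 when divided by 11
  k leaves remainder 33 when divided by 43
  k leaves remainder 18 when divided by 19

From k ≡ 11 (mod 27) write k = 11 + 27t. Substituting into k ≡ 6 (mod 11) gives 27t ≡ 6 (mod 11), and since 5⁻¹ ≡ 9 (mod 11), t ≡ 10. Hence k ≡ 11 + 27·10 = 281 (mod 297).
From k ≡ 281 (mod 297) write k = 281 + 297t. Substituting into k ≡ 33 (mod 43) gives 297t ≡ 10 (mod 43), and since 39⁻¹ ≡ 32 (mod 43), t ≡ 19. Hence k ≡ 281 + 297·19 = 5924 (mod 12771).
From k ≡ 5924 (mod 12771) write k = 5924 + 12771t. Substituting into k ≡ 18 (mod 19) gives 12771t ≡ 3 (mod 19), and since 3⁻¹ ≡ 13 (mod 19), t ≡ 1. Hence k ≡ 5924 + 12771·1 = 18695 (mod 242649).

18695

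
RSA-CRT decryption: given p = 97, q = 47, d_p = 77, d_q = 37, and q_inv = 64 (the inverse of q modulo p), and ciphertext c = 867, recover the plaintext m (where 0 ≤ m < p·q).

2215

m₁ = c^(d_p) mod p: c ≡ 91 (mod 97), and 91^77 mod 97 = 81.
m₂ = c^(d_q) mod q: c ≡ 21 (mod 47), and 21^37 mod 47 = 6.
h = q_inv·(m₁ − m₂) mod p = 64·(81 − 6) mod 97 = 47.
m = m₂ + h·q = 6 + 47·47 = 2215.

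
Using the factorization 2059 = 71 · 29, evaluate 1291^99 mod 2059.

1522

Mod 71: 1291 ≡ 13; by Fermat, exponent reduces to 99 mod 70 = 29; 13^29 ≡ 31 (mod 71).
Mod 29: 1291 ≡ 15; by Fermat, exponent reduces to 99 mod 28 = 15; 15^15 ≡ 14 (mod 29).
Combine by CRT: x ≡ 31 (mod 71), x ≡ 14 (mod 29) ⇒ x ≡ 1522 (mod 2059).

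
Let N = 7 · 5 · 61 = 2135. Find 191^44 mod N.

1656

Mod 7: 191 ≡ 2; by Fermat, exponent reduces to 44 mod 6 = 2; 2^2 ≡ 4 (mod 7).
Mod 5: 191 ≡ 1; since 4 | 44, by Fermat 1^44 ≡ 1 (mod 5).
Mod 61: 191 ≡ 8; 8^44 ≡ 9 (mod 61).
Combine by CRT: x ≡ 4 (mod 7), x ≡ 1 (mod 5), x ≡ 9 (mod 61) ⇒ x ≡ 1656 (mod 2135).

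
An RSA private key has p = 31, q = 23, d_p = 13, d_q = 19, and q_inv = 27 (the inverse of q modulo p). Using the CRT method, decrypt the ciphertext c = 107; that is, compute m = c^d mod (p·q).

617

m₁ = c^(d_p) mod p: c ≡ 14 (mod 31), and 14^13 mod 31 = 28.
m₂ = c^(d_q) mod q: c ≡ 15 (mod 23), and 15^19 mod 23 = 19.
h = q_inv·(m₁ − m₂) mod p = 27·(28 − 19) mod 31 = 26.
m = m₂ + h·q = 19 + 26·23 = 617.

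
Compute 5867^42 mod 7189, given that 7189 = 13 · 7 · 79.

Mod 13: 5867 ≡ 4; by Fermat, exponent reduces to 42 mod 12 = 6; 4^6 ≡ 1 (mod 13).
Mod 7: 5867 ≡ 1; since 6 | 42, by Fermat 1^42 ≡ 1 (mod 7).
Mod 79: 5867 ≡ 21; 21^42 ≡ 18 (mod 79).
Combine by CRT: x ≡ 1 (mod 13), x ≡ 1 (mod 7), x ≡ 18 (mod 79) ⇒ x ≡ 729 (mod 7189).

729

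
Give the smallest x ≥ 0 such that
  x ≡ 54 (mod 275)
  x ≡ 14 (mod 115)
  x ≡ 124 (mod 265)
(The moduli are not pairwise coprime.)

118579

gcd(275, 115) = 5 and 5 | (14 − 54), so the pair is consistent; merging gives x ≡ 4729 (mod 6325), where 6325 = lcm(275, 115).
gcd(6325, 265) = 5 and 5 | (124 − 4729), so the pair is consistent; merging gives x ≡ 118579 (mod 335225), where 335225 = lcm(6325, 265).
The solution is unique modulo lcm(275, 115, 265) = 335225.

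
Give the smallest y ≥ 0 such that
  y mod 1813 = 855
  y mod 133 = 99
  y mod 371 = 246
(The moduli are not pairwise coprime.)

363455

gcd(1813, 133) = 7 and 7 | (99 − 855), so the pair is consistent; merging gives y ≡ 18985 (mod 34447), where 34447 = lcm(1813, 133).
gcd(34447, 371) = 7 and 7 | (246 − 18985), so the pair is consistent; merging gives y ≡ 363455 (mod 1825691), where 1825691 = lcm(34447, 371).
The solution is unique modulo lcm(1813, 133, 371) = 1825691.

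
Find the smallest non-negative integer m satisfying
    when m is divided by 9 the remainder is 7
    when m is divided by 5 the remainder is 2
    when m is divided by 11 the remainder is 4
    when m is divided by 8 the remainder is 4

1852

The moduli are pairwise coprime; N = 9·5·11·8 = 3960.
N/9 = 440; 440 ≡ 8 (mod 9); 8·8 ≡ 1, so inverse 8.
N/5 = 792; 792 ≡ 2 (mod 5); 2·3 ≡ 1, so inverse 3.
N/11 = 360; 360 ≡ 8 (mod 11); 8·7 ≡ 1, so inverse 7.
N/8 = 495; 495 ≡ 7 (mod 8); 7·7 ≡ 1, so inverse 7.
m ≡ 7·440·8 + 2·792·3 + 4·360·7 + 4·495·7 = 53332.
53332 mod 3960 = 1852.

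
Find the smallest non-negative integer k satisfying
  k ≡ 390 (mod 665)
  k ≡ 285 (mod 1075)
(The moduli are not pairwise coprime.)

gcd(665, 1075) = 5 and 5 | (285 − 390), so the pair is consistent; merging gives k ≡ 75535 (mod 142975), where 142975 = lcm(665, 1075).
The solution is unique modulo lcm(665, 1075) = 142975.

75535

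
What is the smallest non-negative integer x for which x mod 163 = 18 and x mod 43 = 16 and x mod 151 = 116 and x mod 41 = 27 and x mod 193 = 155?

The moduli are pairwise coprime; N = 163·43·151·41·193 = 8374794767.
N/163 = 51379109; 51379109 ≡ 42 (mod 163); 42·66 ≡ 1, so inverse 66.
N/43 = 194762669; 194762669 ≡ 17 (mod 43); 17·38 ≡ 1, so inverse 38.
N/151 = 55462217; 55462217 ≡ 68 (mod 151); 68·20 ≡ 1, so inverse 20.
N/41 = 204263287; 204263287 ≡ 16 (mod 41); 16·18 ≡ 1, so inverse 18.
N/193 = 43392719; 43392719 ≡ 143 (mod 193); 143·27 ≡ 1, so inverse 27.
x ≡ 18·51379109·66 + 16·194762669·38 + 116·55462217·20 + 27·204263287·18 + 155·43392719·27 = 588996914181.
588996914181 mod 8374794767 = 2761280491.

2761280491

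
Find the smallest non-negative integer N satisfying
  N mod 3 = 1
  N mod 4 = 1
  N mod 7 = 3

From N ≡ 1 (mod 3) write N = 1 + 3t. Substituting into N ≡ 1 (mod 4) gives 3t ≡ 0 (mod 4), and since 3⁻¹ ≡ 3 (mod 4), t ≡ 0. Hence N ≡ 1 + 3·0 = 1 (mod 12).
From N ≡ 1 (mod 12) write N = 1 + 12t. Substituting into N ≡ 3 (mod 7) gives 12t ≡ 2 (mod 7), and since 5⁻¹ ≡ 3 (mod 7), t ≡ 6. Hence N ≡ 1 + 12·6 = 73 (mod 84).

73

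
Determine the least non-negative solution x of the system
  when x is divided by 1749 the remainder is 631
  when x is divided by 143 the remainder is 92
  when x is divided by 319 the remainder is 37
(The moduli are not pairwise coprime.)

gcd(1749, 143) = 11 and 11 | (92 − 631), so the pair is consistent; merging gives x ≡ 2380 (mod 22737), where 22737 = lcm(1749, 143).
gcd(22737, 319) = 11 and 11 | (37 − 2380), so the pair is consistent; merging gives x ≡ 138802 (mod 659373), where 659373 = lcm(22737, 319).
The solution is unique modulo lcm(1749, 143, 319) = 659373.

138802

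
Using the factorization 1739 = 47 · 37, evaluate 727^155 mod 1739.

577

Mod 47: 727 ≡ 22; by Fermat, exponent reduces to 155 mod 46 = 17; 22^17 ≡ 13 (mod 47).
Mod 37: 727 ≡ 24; by Fermat, exponent reduces to 155 mod 36 = 11; 24^11 ≡ 22 (mod 37).
Combine by CRT: x ≡ 13 (mod 47), x ≡ 22 (mod 37) ⇒ x ≡ 577 (mod 1739).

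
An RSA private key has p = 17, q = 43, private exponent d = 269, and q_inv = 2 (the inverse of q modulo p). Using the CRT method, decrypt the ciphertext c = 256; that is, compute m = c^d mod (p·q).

35

d_p = d mod (p−1) = 269 mod 16 = 13; d_q = d mod (q−1) = 17.
m₁ = c^(d_p) mod p: c ≡ 1 (mod 17), and 1^13 mod 17 = 1.
m₂ = c^(d_q) mod q: c ≡ 41 (mod 43), and 41^17 mod 43 = 35.
h = q_inv·(m₁ − m₂) mod p = 2·(1 − 35) mod 17 = 0.
m = m₂ + h·q = 35 + 0·43 = 35.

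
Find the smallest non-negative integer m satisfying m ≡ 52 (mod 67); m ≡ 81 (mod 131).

From m ≡ 52 (mod 67) write m = 52 + 67t. Substituting into m ≡ 81 (mod 131) gives 67t ≡ 29 (mod 131), and since 67⁻¹ ≡ 88 (mod 131), t ≡ 63. Hence m ≡ 52 + 67·63 = 4273 (mod 8777).

4273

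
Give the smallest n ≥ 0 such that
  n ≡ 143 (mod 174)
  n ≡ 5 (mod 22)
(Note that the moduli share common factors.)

665

gcd(174, 22) = 2 and 2 | (5 − 143), so the pair is consistent; merging gives n ≡ 665 (mod 1914), where 1914 = lcm(174, 22).
The solution is unique modulo lcm(174, 22) = 1914.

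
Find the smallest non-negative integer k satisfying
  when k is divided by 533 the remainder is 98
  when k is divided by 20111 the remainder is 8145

gcd(533, 20111) = 13 and 13 | (8145 − 98), so the pair is consistent; merging gives k ≡ 390254 (mod 824551), where 824551 = lcm(533, 20111).
The solution is unique modulo lcm(533, 20111) = 824551.

390254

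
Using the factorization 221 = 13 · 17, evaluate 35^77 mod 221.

Mod 13: 35 ≡ 9; by Fermat, exponent reduces to 77 mod 12 = 5; 9^5 ≡ 3 (mod 13).
Mod 17: 35 ≡ 1; by Fermat, exponent reduces to 77 mod 16 = 13; 1^13 ≡ 1 (mod 17).
Combine by CRT: x ≡ 3 (mod 13), x ≡ 1 (mod 17) ⇒ x ≡ 120 (mod 221).

120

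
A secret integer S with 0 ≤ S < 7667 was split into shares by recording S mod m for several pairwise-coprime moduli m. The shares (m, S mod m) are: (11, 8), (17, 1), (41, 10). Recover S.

3044

From S ≡ 8 (mod 11) write S = 8 + 11t. Substituting into S ≡ 1 (mod 17) gives 11t ≡ 10 (mod 17), and since 11⁻¹ ≡ 14 (mod 17), t ≡ 4. Hence S ≡ 8 + 11·4 = 52 (mod 187).
From S ≡ 52 (mod 187) write S = 52 + 187t. Substituting into S ≡ 10 (mod 41) gives 187t ≡ 40 (mod 41), and since 23⁻¹ ≡ 25 (mod 41), t ≡ 16. Hence S ≡ 52 + 187·16 = 3044 (mod 7667).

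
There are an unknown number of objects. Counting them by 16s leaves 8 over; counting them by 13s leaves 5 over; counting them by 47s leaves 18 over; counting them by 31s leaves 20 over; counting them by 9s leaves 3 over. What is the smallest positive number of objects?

597576

The moduli are pairwise coprime; M = 16·13·47·31·9 = 2727504.
M/16 = 170469; 170469 ≡ 5 (mod 16); 5·13 ≡ 1, so inverse 13.
M/13 = 209808; 209808 ≡ 1 (mod 13), inverse 1.
M/47 = 58032; 58032 ≡ 34 (mod 47); 34·18 ≡ 1, so inverse 18.
M/31 = 87984; 87984 ≡ 6 (mod 31); 6·26 ≡ 1, so inverse 26.
M/9 = 303056; 303056 ≡ 8 (mod 9); 8·8 ≡ 1, so inverse 8.
N ≡ 8·170469·13 + 5·209808·1 + 18·58032·18 + 20·87984·26 + 3·303056·8 = 90605208.
90605208 mod 2727504 = 597576.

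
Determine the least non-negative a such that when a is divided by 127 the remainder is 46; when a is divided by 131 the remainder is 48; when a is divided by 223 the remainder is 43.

Combine the congruences pairwise.
From a ≡ 46 (mod 127) write a = 46 + 127t. Substituting into a ≡ 48 (mod 131) gives 127t ≡ 2 (mod 131), and since 127⁻¹ ≡ 98 (mod 131), t ≡ 65. Hence a ≡ 46 + 127·65 = 8301 (mod 16637).
From a ≡ 8301 (mod 16637) write a = 8301 + 16637t. Substituting into a ≡ 43 (mod 223) gives 16637t ≡ 216 (mod 223), and since 135⁻¹ ≡ 38 (mod 223), t ≡ 180. Hence a ≡ 8301 + 16637·180 = 3002961 (mod 3710051).

3002961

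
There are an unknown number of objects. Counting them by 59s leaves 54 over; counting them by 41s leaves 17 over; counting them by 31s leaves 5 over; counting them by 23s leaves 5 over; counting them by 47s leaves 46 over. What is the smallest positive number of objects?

The moduli are pairwise coprime; M = 59·41·31·23·47 = 81063109.
M/59 = 1373951; 1373951 ≡ 18 (mod 59); 18·23 ≡ 1, so inverse 23.
M/41 = 1977149; 1977149 ≡ 6 (mod 41); 6·7 ≡ 1, so inverse 7.
M/31 = 2614939; 2614939 ≡ 27 (mod 31); 27·23 ≡ 1, so inverse 23.
M/23 = 3524483; 3524483 ≡ 9 (mod 23); 9·18 ≡ 1, so inverse 18.
M/47 = 1724747; 1724747 ≡ 35 (mod 47); 35·43 ≡ 1, so inverse 43.
N ≡ 54·1373951·23 + 17·1977149·7 + 5·2614939·23 + 5·3524483·18 + 46·1724747·43 = 5971198894.
5971198894 mod 81063109 = 53591937.

53591937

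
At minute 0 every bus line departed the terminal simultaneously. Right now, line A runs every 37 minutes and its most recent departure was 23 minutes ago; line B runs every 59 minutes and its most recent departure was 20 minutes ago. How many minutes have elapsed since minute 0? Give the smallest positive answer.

1318

From t ≡ 23 (mod 37) write t = 23 + 37s. Substituting into t ≡ 20 (mod 59) gives 37s ≡ 56 (mod 59), and since 37⁻¹ ≡ 8 (mod 59), s ≡ 35. Hence t ≡ 23 + 37·35 = 1318 (mod 2183).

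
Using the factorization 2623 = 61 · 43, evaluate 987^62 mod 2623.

365

Mod 61: 987 ≡ 11; by Fermat, exponent reduces to 62 mod 60 = 2; 11^2 ≡ 60 (mod 61).
Mod 43: 987 ≡ 41; by Fermat, exponent reduces to 62 mod 42 = 20; 41^20 ≡ 21 (mod 43).
Combine by CRT: x ≡ 60 (mod 61), x ≡ 21 (mod 43) ⇒ x ≡ 365 (mod 2623).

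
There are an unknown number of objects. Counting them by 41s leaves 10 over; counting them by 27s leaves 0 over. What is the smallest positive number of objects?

From N ≡ 10 (mod 41) write N = 10 + 41t. Substituting into N ≡ 0 (mod 27) gives 41t ≡ 17 (mod 27), and since 14⁻¹ ≡ 2 (mod 27), t ≡ 7. Hence N ≡ 10 + 41·7 = 297 (mod 1107).

297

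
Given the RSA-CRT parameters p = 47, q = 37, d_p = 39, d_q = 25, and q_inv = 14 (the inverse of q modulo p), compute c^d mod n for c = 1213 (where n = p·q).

621

m₁ = c^(d_p) mod p: c ≡ 38 (mod 47), and 38^39 mod 47 = 10.
m₂ = c^(d_q) mod q: c ≡ 29 (mod 37), and 29^25 mod 37 = 29.
h = q_inv·(m₁ − m₂) mod p = 14·(10 − 29) mod 47 = 16.
m = m₂ + h·q = 29 + 16·37 = 621.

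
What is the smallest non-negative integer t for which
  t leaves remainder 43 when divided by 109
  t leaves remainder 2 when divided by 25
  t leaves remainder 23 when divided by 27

65552

The moduli are pairwise coprime; N = 109·25·27 = 73575.
N/109 = 675; 675 ≡ 21 (mod 109); 21·26 ≡ 1, so inverse 26.
N/25 = 2943; 2943 ≡ 18 (mod 25); 18·7 ≡ 1, so inverse 7.
N/27 = 2725; 2725 ≡ 25 (mod 27); 25·13 ≡ 1, so inverse 13.
t ≡ 43·675·26 + 2·2943·7 + 23·2725·13 = 1610627.
1610627 mod 73575 = 65552.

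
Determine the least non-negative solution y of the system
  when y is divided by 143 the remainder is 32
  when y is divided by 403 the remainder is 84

890

Combine the congruences pairwise.
gcd(143, 403) = 13 and 13 | (84 − 32), so the pair is consistent; merging gives y ≡ 890 (mod 4433), where 4433 = lcm(143, 403).
The solution is unique modulo lcm(143, 403) = 4433.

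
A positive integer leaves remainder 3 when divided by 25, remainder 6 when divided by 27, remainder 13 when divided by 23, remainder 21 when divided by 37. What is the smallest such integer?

The moduli are pairwise coprime; N = 25·27·23·37 = 574425.
N/25 = 22977; 22977 ≡ 2 (mod 25); 2·13 ≡ 1, so inverse 13.
N/27 = 21275; 21275 ≡ 26 (mod 27); 26·26 ≡ 1, so inverse 26.
N/23 = 24975; 24975 ≡ 20 (mod 23); 20·15 ≡ 1, so inverse 15.
N/37 = 15525; 15525 ≡ 22 (mod 37); 22·32 ≡ 1, so inverse 32.
x ≡ 3·22977·13 + 6·21275·26 + 13·24975·15 + 21·15525·32 = 19517928.
19517928 mod 574425 = 561903.

561903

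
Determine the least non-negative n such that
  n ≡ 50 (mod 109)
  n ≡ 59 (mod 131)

8443

Combine the congruences pairwise.
From n ≡ 50 (mod 109) write n = 50 + 109t. Substituting into n ≡ 59 (mod 131) gives 109t ≡ 9 (mod 131), and since 109⁻¹ ≡ 125 (mod 131), t ≡ 77. Hence n ≡ 50 + 109·77 = 8443 (mod 14279).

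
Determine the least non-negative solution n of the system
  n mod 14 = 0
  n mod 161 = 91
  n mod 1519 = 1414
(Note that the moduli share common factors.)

Combine the congruences pairwise.
gcd(14, 161) = 7 and 7 | (91 − 0), so the pair is consistent; merging gives n ≡ 252 (mod 322), where 322 = lcm(14, 161).
gcd(322, 1519) = 7 and 7 | (1414 − 252), so the pair is consistent; merging gives n ≡ 53060 (mod 69874), where 69874 = lcm(322, 1519).
The solution is unique modulo lcm(14, 161, 1519) = 69874.

53060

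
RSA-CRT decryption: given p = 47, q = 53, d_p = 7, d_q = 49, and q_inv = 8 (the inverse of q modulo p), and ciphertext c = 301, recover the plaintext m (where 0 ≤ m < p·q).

m₁ = c^(d_p) mod p: c ≡ 19 (mod 47), and 19^7 mod 47 = 30.
m₂ = c^(d_q) mod q: c ≡ 36 (mod 53), and 36^49 mod 53 = 10.
h = q_inv·(m₁ − m₂) mod p = 8·(30 − 10) mod 47 = 19.
m = m₂ + h·q = 10 + 19·53 = 1017.

1017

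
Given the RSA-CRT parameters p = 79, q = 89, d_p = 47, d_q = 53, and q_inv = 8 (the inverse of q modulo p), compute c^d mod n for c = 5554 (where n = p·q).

4796

m₁ = c^(d_p) mod p: c ≡ 24 (mod 79), and 24^47 mod 79 = 56.
m₂ = c^(d_q) mod q: c ≡ 36 (mod 89), and 36^53 mod 89 = 79.
h = q_inv·(m₁ − m₂) mod p = 8·(56 − 79) mod 79 = 53.
m = m₂ + h·q = 79 + 53·89 = 4796.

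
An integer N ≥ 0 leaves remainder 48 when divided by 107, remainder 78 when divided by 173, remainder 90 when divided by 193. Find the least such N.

206986

From N ≡ 48 (mod 107) write N = 48 + 107t. Substituting into N ≡ 78 (mod 173) gives 107t ≡ 30 (mod 173), and since 107⁻¹ ≡ 76 (mod 173), t ≡ 31. Hence N ≡ 48 + 107·31 = 3365 (mod 18511).
From N ≡ 3365 (mod 18511) write N = 3365 + 18511t. Substituting into N ≡ 90 (mod 193) gives 18511t ≡ 6 (mod 193), and since 176⁻¹ ≡ 34 (mod 193), t ≡ 11. Hence N ≡ 3365 + 18511·11 = 206986 (mod 3572623).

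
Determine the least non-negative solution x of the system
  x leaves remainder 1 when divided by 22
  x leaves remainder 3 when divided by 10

Combine the congruences pairwise.
gcd(22, 10) = 2 and 2 | (3 − 1), so the pair is consistent; merging gives x ≡ 23 (mod 110), where 110 = lcm(22, 10).
The solution is unique modulo lcm(22, 10) = 110.

23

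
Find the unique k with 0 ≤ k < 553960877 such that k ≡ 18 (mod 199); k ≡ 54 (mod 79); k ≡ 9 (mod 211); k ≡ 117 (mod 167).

79222913

The moduli are pairwise coprime; N = 199·79·211·167 = 553960877.
N/199 = 2783723; 2783723 ≡ 111 (mod 199); 111·52 ≡ 1, so inverse 52.
N/79 = 7012163; 7012163 ≡ 44 (mod 79); 44·9 ≡ 1, so inverse 9.
N/211 = 2625407; 2625407 ≡ 145 (mod 211); 145·195 ≡ 1, so inverse 195.
N/167 = 3317131; 3317131 ≡ 10 (mod 167); 10·117 ≡ 1, so inverse 117.
k ≡ 18·2783723·52 + 54·7012163·9 + 9·2625407·195 + 117·3317131·117 = 56029271490.
56029271490 mod 553960877 = 79222913.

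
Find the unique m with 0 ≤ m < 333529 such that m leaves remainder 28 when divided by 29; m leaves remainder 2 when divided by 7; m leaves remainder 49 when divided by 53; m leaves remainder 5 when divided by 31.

Combine the congruences pairwise.
From m ≡ 28 (mod 29) write m = 28 + 29t. Substituting into m ≡ 2 (mod 7) gives 29t ≡ 2 (mod 7), and since 1⁻¹ ≡ 1 (mod 7), t ≡ 2. Hence m ≡ 28 + 29·2 = 86 (mod 203).
From m ≡ 86 (mod 203) write m = 86 + 203t. Substituting into m ≡ 49 (mod 53) gives 203t ≡ 16 (mod 53), and since 44⁻¹ ≡ 47 (mod 53), t ≡ 10. Hence m ≡ 86 + 203·10 = 2116 (mod 10759).
From m ≡ 2116 (mod 10759) write m = 2116 + 10759t. Substituting into m ≡ 5 (mod 31) gives 10759t ≡ 28 (mod 31), and since 2⁻¹ ≡ 16 (mod 31), t ≡ 14. Hence m ≡ 2116 + 10759·14 = 152742 (mod 333529).

152742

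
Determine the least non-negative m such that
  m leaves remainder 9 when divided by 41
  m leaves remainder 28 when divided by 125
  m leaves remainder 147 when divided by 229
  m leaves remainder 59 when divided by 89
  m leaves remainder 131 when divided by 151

The moduli are pairwise coprime; N = 41·125·229·89·151 = 15772346375.
N/41 = 384691375; 384691375 ≡ 19 (mod 41); 19·13 ≡ 1, so inverse 13.
N/125 = 126178771; 126178771 ≡ 21 (mod 125); 21·6 ≡ 1, so inverse 6.
N/229 = 68874875; 68874875 ≡ 148 (mod 229); 148·147 ≡ 1, so inverse 147.
N/89 = 177217375; 177217375 ≡ 41 (mod 89); 41·76 ≡ 1, so inverse 76.
N/151 = 104452625; 104452625 ≡ 36 (mod 151); 36·21 ≡ 1, so inverse 21.
m ≡ 9·384691375·13 + 28·126178771·6 + 147·68874875·147 + 59·177217375·76 + 131·104452625·21 = 2636515979153.
2636515979153 mod 15772346375 = 2534134528.

2534134528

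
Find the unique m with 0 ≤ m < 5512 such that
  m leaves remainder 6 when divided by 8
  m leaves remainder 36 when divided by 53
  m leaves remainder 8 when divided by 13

2686

The moduli are pairwise coprime; N = 8·53·13 = 5512.
N/8 = 689; 689 ≡ 1 (mod 8), inverse 1.
N/53 = 104; 104 ≡ 51 (mod 53); 51·26 ≡ 1, so inverse 26.
N/13 = 424; 424 ≡ 8 (mod 13); 8·5 ≡ 1, so inverse 5.
m ≡ 6·689·1 + 36·104·26 + 8·424·5 = 118438.
118438 mod 5512 = 2686.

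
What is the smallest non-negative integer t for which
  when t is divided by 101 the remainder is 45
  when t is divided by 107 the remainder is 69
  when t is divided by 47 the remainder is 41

421114

From t ≡ 45 (mod 101) write t = 45 + 101s. Substituting into t ≡ 69 (mod 107) gives 101s ≡ 24 (mod 107), and since 101⁻¹ ≡ 89 (mod 107), s ≡ 103. Hence t ≡ 45 + 101·103 = 10448 (mod 10807).
From t ≡ 10448 (mod 10807) write t = 10448 + 10807s. Substituting into t ≡ 41 (mod 47) gives 10807s ≡ 27 (mod 47), and since 44⁻¹ ≡ 31 (mod 47), s ≡ 38. Hence t ≡ 10448 + 10807·38 = 421114 (mod 507929).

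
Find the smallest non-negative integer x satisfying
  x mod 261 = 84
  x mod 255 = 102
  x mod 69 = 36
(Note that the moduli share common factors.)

gcd(261, 255) = 3 and 3 | (102 − 84), so the pair is consistent; merging gives x ≡ 867 (mod 22185), where 22185 = lcm(261, 255).
gcd(22185, 69) = 3 and 3 | (36 − 867), so the pair is consistent; merging gives x ≡ 466752 (mod 510255), where 510255 = lcm(22185, 69).
The solution is unique modulo lcm(261, 255, 69) = 510255.

466752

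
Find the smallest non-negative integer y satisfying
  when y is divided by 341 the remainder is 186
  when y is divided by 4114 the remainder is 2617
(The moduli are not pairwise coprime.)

gcd(341, 4114) = 11 and 11 | (2617 − 186), so the pair is consistent; merging gives y ≡ 121923 (mod 127534), where 127534 = lcm(341, 4114).
The solution is unique modulo lcm(341, 4114) = 127534.

121923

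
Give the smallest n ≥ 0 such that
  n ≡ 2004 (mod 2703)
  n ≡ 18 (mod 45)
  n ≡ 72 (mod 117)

199323

gcd(2703, 45) = 3 and 3 | (18 − 2004), so the pair is consistent; merging gives n ≡ 37143 (mod 40545), where 40545 = lcm(2703, 45).
gcd(40545, 117) = 9 and 9 | (72 − 37143), so the pair is consistent; merging gives n ≡ 199323 (mod 527085), where 527085 = lcm(40545, 117).
The solution is unique modulo lcm(2703, 45, 117) = 527085.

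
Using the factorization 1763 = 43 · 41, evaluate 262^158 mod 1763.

Mod 43: 262 ≡ 4; by Fermat, exponent reduces to 158 mod 42 = 32; 4^32 ≡ 41 (mod 43).
Mod 41: 262 ≡ 16; by Fermat, exponent reduces to 158 mod 40 = 38; 16^38 ≡ 37 (mod 41).
Combine by CRT: x ≡ 41 (mod 43), x ≡ 37 (mod 41) ⇒ x ≡ 1718 (mod 1763).

1718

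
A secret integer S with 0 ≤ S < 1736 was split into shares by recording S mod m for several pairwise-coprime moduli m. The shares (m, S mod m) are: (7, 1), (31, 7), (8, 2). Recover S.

From S ≡ 1 (mod 7) write S = 1 + 7t. Substituting into S ≡ 7 (mod 31) gives 7t ≡ 6 (mod 31), and since 7⁻¹ ≡ 9 (mod 31), t ≡ 23. Hence S ≡ 1 + 7·23 = 162 (mod 217).
From S ≡ 162 (mod 217) write S = 162 + 217t. Substituting into S ≡ 2 (mod 8) gives 217t ≡ 0 (mod 8), and since 1⁻¹ ≡ 1 (mod 8), t ≡ 0. Hence S ≡ 162 + 217·0 = 162 (mod 1736).

162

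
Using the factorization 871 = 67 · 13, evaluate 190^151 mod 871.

Mod 67: 190 ≡ 56; by Fermat, exponent reduces to 151 mod 66 = 19; 56^19 ≡ 33 (mod 67).
Mod 13: 190 ≡ 8; by Fermat, exponent reduces to 151 mod 12 = 7; 8^7 ≡ 5 (mod 13).
Combine by CRT: x ≡ 33 (mod 67), x ≡ 5 (mod 13) ⇒ x ≡ 837 (mod 871).

837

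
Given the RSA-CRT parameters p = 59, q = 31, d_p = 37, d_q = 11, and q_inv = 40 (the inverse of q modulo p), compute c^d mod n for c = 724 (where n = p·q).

582

m₁ = c^(d_p) mod p: c ≡ 16 (mod 59), and 16^37 mod 59 = 51.
m₂ = c^(d_q) mod q: c ≡ 11 (mod 31), and 11^11 mod 31 = 24.
h = q_inv·(m₁ − m₂) mod p = 40·(51 − 24) mod 59 = 18.
m = m₂ + h·q = 24 + 18·31 = 582.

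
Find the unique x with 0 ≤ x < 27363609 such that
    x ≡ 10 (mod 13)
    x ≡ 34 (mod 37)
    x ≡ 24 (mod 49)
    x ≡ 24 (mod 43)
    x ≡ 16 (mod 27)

1860505

From x ≡ 10 (mod 13) write x = 10 + 13t. Substituting into x ≡ 34 (mod 37) gives 13t ≡ 24 (mod 37), and since 13⁻¹ ≡ 20 (mod 37), t ≡ 36. Hence x ≡ 10 + 13·36 = 478 (mod 481).
From x ≡ 478 (mod 481) write x = 478 + 481t. Substituting into x ≡ 24 (mod 49) gives 481t ≡ 36 (mod 49), and since 40⁻¹ ≡ 38 (mod 49), t ≡ 45. Hence x ≡ 478 + 481·45 = 22123 (mod 23569).
From x ≡ 22123 (mod 23569) write x = 22123 + 23569t. Substituting into x ≡ 24 (mod 43) gives 23569t ≡ 3 (mod 43), and since 5⁻¹ ≡ 26 (mod 43), t ≡ 35. Hence x ≡ 22123 + 23569·35 = 847038 (mod 1013467).
From x ≡ 847038 (mod 1013467) write x = 847038 + 1013467t. Substituting into x ≡ 16 (mod 27) gives 1013467t ≡ 22 (mod 27), and since 22⁻¹ ≡ 16 (mod 27), t ≡ 1. Hence x ≡ 847038 + 1013467·1 = 1860505 (mod 27363609).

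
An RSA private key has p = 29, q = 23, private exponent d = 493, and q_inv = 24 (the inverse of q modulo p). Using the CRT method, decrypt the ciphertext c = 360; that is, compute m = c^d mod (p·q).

244

d_p = d mod (p−1) = 493 mod 28 = 17; d_q = d mod (q−1) = 9.
m₁ = c^(d_p) mod p: c ≡ 12 (mod 29), and 12^17 mod 29 = 12.
m₂ = c^(d_q) mod q: c ≡ 15 (mod 23), and 15^9 mod 23 = 14.
h = q_inv·(m₁ − m₂) mod p = 24·(12 − 14) mod 29 = 10.
m = m₂ + h·q = 14 + 10·23 = 244.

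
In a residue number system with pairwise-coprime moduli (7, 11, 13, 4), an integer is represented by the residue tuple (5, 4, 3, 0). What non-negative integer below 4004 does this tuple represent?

Combine the congruences pairwise.
From x ≡ 5 (mod 7) write x = 5 + 7t. Substituting into x ≡ 4 (mod 11) gives 7t ≡ 10 (mod 11), and since 7⁻¹ ≡ 8 (mod 11), t ≡ 3. Hence x ≡ 5 + 7·3 = 26 (mod 77).
From x ≡ 26 (mod 77) write x = 26 + 77t. Substituting into x ≡ 3 (mod 13) gives 77t ≡ 3 (mod 13), and since 12⁻¹ ≡ 12 (mod 13), t ≡ 10. Hence x ≡ 26 + 77·10 = 796 (mod 1001).
From x ≡ 796 (mod 1001) write x = 796 + 1001t. Substituting into x ≡ 0 (mod 4) gives 1001t ≡ 0 (mod 4), and since 1⁻¹ ≡ 1 (mod 4), t ≡ 0. Hence x ≡ 796 + 1001·0 = 796 (mod 4004).

796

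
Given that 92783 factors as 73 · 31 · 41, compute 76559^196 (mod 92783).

81922

Mod 73: 76559 ≡ 55; by Fermat, exponent reduces to 196 mod 72 = 52; 55^52 ≡ 16 (mod 73).
Mod 31: 76559 ≡ 20; by Fermat, exponent reduces to 196 mod 30 = 16; 20^16 ≡ 20 (mod 31).
Mod 41: 76559 ≡ 12; by Fermat, exponent reduces to 196 mod 40 = 36; 12^36 ≡ 4 (mod 41).
Combine by CRT: x ≡ 16 (mod 73), x ≡ 20 (mod 31), x ≡ 4 (mod 41) ⇒ x ≡ 81922 (mod 92783).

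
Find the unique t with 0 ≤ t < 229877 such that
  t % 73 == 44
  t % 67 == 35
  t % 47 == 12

The moduli are pairwise coprime; N = 73·67·47 = 229877.
N/73 = 3149; 3149 ≡ 10 (mod 73); 10·22 ≡ 1, so inverse 22.
N/67 = 3431; 3431 ≡ 14 (mod 67); 14·24 ≡ 1, so inverse 24.
N/47 = 4891; 4891 ≡ 3 (mod 47); 3·16 ≡ 1, so inverse 16.
t ≡ 44·3149·22 + 35·3431·24 + 12·4891·16 = 6869344.
6869344 mod 229877 = 202911.

202911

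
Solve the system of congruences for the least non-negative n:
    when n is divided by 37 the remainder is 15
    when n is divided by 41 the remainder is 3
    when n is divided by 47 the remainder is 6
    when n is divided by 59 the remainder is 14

The moduli are pairwise coprime; M = 37·41·47·59 = 4206641.
M/37 = 113693; 113693 ≡ 29 (mod 37); 29·23 ≡ 1, so inverse 23.
M/41 = 102601; 102601 ≡ 19 (mod 41); 19·13 ≡ 1, so inverse 13.
M/47 = 89503; 89503 ≡ 15 (mod 47); 15·22 ≡ 1, so inverse 22.
M/59 = 71299; 71299 ≡ 27 (mod 59); 27·35 ≡ 1, so inverse 35.
n ≡ 15·113693·23 + 3·102601·13 + 6·89503·22 + 14·71299·35 = 89976430.
89976430 mod 4206641 = 1636969.

1636969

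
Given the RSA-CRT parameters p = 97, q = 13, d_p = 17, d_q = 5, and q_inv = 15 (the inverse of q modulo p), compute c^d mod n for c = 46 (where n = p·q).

m₁ = c^(d_p) mod p: c ≡ 46 (mod 97), and 46^17 mod 97 = 51.
m₂ = c^(d_q) mod q: c ≡ 7 (mod 13), and 7^5 mod 13 = 11.
h = q_inv·(m₁ − m₂) mod p = 15·(51 − 11) mod 97 = 18.
m = m₂ + h·q = 11 + 18·13 = 245.

245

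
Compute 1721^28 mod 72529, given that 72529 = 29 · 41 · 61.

43994

Mod 29: 1721 ≡ 10; since 28 | 28, by Fermat 10^28 ≡ 1 (mod 29).
Mod 41: 1721 ≡ 40; 40^28 ≡ 1 (mod 41).
Mod 61: 1721 ≡ 13; 13^28 ≡ 13 (mod 61).
Combine by CRT: x ≡ 1 (mod 29), x ≡ 1 (mod 41), x ≡ 13 (mod 61) ⇒ x ≡ 43994 (mod 72529).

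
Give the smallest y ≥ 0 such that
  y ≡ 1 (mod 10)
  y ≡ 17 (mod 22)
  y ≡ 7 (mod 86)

3361

Combine the congruences pairwise.
gcd(10, 22) = 2 and 2 | (17 − 1), so the pair is consistent; merging gives y ≡ 61 (mod 110), where 110 = lcm(10, 22).
gcd(110, 86) = 2 and 2 | (7 − 61), so the pair is consistent; merging gives y ≡ 3361 (mod 4730), where 4730 = lcm(110, 86).
The solution is unique modulo lcm(10, 22, 86) = 4730.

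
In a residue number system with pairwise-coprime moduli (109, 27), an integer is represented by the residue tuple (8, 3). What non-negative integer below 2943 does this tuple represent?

Combine the congruences pairwise.
From x ≡ 8 (mod 109) write x = 8 + 109t. Substituting into x ≡ 3 (mod 27) gives 109t ≡ 22 (mod 27), and since 1⁻¹ ≡ 1 (mod 27), t ≡ 22. Hence x ≡ 8 + 109·22 = 2406 (mod 2943).

2406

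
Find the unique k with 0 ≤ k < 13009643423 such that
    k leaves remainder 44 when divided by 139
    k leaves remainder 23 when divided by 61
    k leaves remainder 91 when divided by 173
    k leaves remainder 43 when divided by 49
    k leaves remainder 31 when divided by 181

2966673291

Combine the congruences pairwise.
From k ≡ 44 (mod 139) write k = 44 + 139t. Substituting into k ≡ 23 (mod 61) gives 139t ≡ 40 (mod 61), and since 17⁻¹ ≡ 18 (mod 61), t ≡ 49. Hence k ≡ 44 + 139·49 = 6855 (mod 8479).
From k ≡ 6855 (mod 8479) write k = 6855 + 8479t. Substituting into k ≡ 91 (mod 173) gives 8479t ≡ 156 (mod 173), and since 2⁻¹ ≡ 87 (mod 173), t ≡ 78. Hence k ≡ 6855 + 8479·78 = 668217 (mod 1466867).
From k ≡ 668217 (mod 1466867) write k = 668217 + 1466867t. Substituting into k ≡ 43 (mod 49) gives 1466867t ≡ 39 (mod 49), and since 3⁻¹ ≡ 33 (mod 49), t ≡ 13. Hence k ≡ 668217 + 1466867·13 = 19737488 (mod 71876483).
From k ≡ 19737488 (mod 71876483) write k = 19737488 + 71876483t. Substituting into k ≡ 31 (mod 181) gives 71876483t ≡ 50 (mod 181), and since 116⁻¹ ≡ 142 (mod 181), t ≡ 41. Hence k ≡ 19737488 + 71876483·41 = 2966673291 (mod 13009643423).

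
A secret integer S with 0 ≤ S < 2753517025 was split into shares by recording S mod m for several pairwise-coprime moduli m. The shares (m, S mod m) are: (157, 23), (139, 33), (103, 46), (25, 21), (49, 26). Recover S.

Combine the congruences pairwise.
From S ≡ 23 (mod 157) write S = 23 + 157t. Substituting into S ≡ 33 (mod 139) gives 157t ≡ 10 (mod 139), and since 18⁻¹ ≡ 85 (mod 139), t ≡ 16. Hence S ≡ 23 + 157·16 = 2535 (mod 21823).
From S ≡ 2535 (mod 21823) write S = 2535 + 21823t. Substituting into S ≡ 46 (mod 103) gives 21823t ≡ 86 (mod 103), and since 90⁻¹ ≡ 95 (mod 103), t ≡ 33. Hence S ≡ 2535 + 21823·33 = 722694 (mod 2247769).
From S ≡ 722694 (mod 2247769) write S = 722694 + 2247769t. Substituting into S ≡ 21 (mod 25) gives 2247769t ≡ 2 (mod 25), and since 19⁻¹ ≡ 4 (mod 25), t ≡ 8. Hence S ≡ 722694 + 2247769·8 = 18704846 (mod 56194225).
From S ≡ 18704846 (mod 56194225) write S = 18704846 + 56194225t. Substituting into S ≡ 26 (mod 49) gives 56194225t ≡ 48 (mod 49), and since 45⁻¹ ≡ 12 (mod 49), t ≡ 37. Hence S ≡ 18704846 + 56194225·37 = 2097891171 (mod 2753517025).

2097891171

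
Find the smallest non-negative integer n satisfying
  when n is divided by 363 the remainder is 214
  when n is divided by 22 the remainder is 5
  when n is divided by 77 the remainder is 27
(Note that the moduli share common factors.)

Combine the congruences pairwise.
gcd(363, 22) = 11 and 11 | (5 − 214), so the pair is consistent; merging gives n ≡ 577 (mod 726), where 726 = lcm(363, 22).
gcd(726, 77) = 11 and 11 | (27 − 577), so the pair is consistent; merging gives n ≡ 2029 (mod 5082), where 5082 = lcm(726, 77).
The solution is unique modulo lcm(363, 22, 77) = 5082.

2029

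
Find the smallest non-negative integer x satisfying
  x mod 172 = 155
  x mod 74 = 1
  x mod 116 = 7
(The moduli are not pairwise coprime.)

Combine the congruences pairwise.
gcd(172, 74) = 2 and 2 | (1 − 155), so the pair is consistent; merging gives x ≡ 1703 (mod 6364), where 6364 = lcm(172, 74).
gcd(6364, 116) = 4 and 4 | (7 − 1703), so the pair is consistent; merging gives x ≡ 122619 (mod 184556), where 184556 = lcm(6364, 116).
The solution is unique modulo lcm(172, 74, 116) = 184556.

122619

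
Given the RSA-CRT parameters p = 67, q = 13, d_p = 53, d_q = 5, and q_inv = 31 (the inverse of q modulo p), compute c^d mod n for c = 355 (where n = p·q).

m₁ = c^(d_p) mod p: c ≡ 20 (mod 67), and 20^53 mod 67 = 48.
m₂ = c^(d_q) mod q: c ≡ 4 (mod 13), and 4^5 mod 13 = 10.
h = q_inv·(m₁ − m₂) mod p = 31·(48 − 10) mod 67 = 39.
m = m₂ + h·q = 10 + 39·13 = 517.

517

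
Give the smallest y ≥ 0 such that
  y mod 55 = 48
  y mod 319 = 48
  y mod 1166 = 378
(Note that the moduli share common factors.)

105318

gcd(55, 319) = 11 and 11 | (48 − 48), so the pair is consistent; merging gives y ≡ 48 (mod 1595), where 1595 = lcm(55, 319).
gcd(1595, 1166) = 11 and 11 | (378 − 48), so the pair is consistent; merging gives y ≡ 105318 (mod 169070), where 169070 = lcm(1595, 1166).
The solution is unique modulo lcm(55, 319, 1166) = 169070.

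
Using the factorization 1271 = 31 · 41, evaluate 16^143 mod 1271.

Mod 31: 16 ≡ 16; by Fermat, exponent reduces to 143 mod 30 = 23; 16^23 ≡ 4 (mod 31).
Mod 41: 16 ≡ 16; by Fermat, exponent reduces to 143 mod 40 = 23; 16^23 ≡ 37 (mod 41).
Combine by CRT: x ≡ 4 (mod 31), x ≡ 37 (mod 41) ⇒ x ≡ 283 (mod 1271).

283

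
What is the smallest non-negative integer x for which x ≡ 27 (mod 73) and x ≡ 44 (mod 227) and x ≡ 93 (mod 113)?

From x ≡ 27 (mod 73) write x = 27 + 73t. Substituting into x ≡ 44 (mod 227) gives 73t ≡ 17 (mod 227), and since 73⁻¹ ≡ 28 (mod 227), t ≡ 22. Hence x ≡ 27 + 73·22 = 1633 (mod 16571).
From x ≡ 1633 (mod 16571) write x = 1633 + 16571t. Substituting into x ≡ 93 (mod 113) gives 16571t ≡ 42 (mod 113), and since 73⁻¹ ≡ 48 (mod 113), t ≡ 95. Hence x ≡ 1633 + 16571·95 = 1575878 (mod 1872523).

1575878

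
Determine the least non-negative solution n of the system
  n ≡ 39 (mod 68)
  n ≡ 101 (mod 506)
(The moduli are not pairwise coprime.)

3643

gcd(68, 506) = 2 and 2 | (101 − 39), so the pair is consistent; merging gives n ≡ 3643 (mod 17204), where 17204 = lcm(68, 506).
The solution is unique modulo lcm(68, 506) = 17204.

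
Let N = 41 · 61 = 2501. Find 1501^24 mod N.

Mod 41: 1501 ≡ 25; 25^24 ≡ 18 (mod 41).
Mod 61: 1501 ≡ 37; 37^24 ≡ 58 (mod 61).
Combine by CRT: x ≡ 18 (mod 41), x ≡ 58 (mod 61) ⇒ x ≡ 2437 (mod 2501).

2437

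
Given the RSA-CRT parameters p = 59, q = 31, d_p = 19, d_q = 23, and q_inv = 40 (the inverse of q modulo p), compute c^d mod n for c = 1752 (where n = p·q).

1089

m₁ = c^(d_p) mod p: c ≡ 41 (mod 59), and 41^19 mod 59 = 27.
m₂ = c^(d_q) mod q: c ≡ 16 (mod 31), and 16^23 mod 31 = 4.
h = q_inv·(m₁ − m₂) mod p = 40·(27 − 4) mod 59 = 35.
m = m₂ + h·q = 4 + 35·31 = 1089.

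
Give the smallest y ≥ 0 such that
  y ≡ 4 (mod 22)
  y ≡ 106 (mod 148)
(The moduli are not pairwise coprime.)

994

gcd(22, 148) = 2 and 2 | (106 − 4), so the pair is consistent; merging gives y ≡ 994 (mod 1628), where 1628 = lcm(22, 148).
The solution is unique modulo lcm(22, 148) = 1628.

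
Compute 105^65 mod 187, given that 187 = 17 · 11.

54

Mod 17: 105 ≡ 3; by Fermat, exponent reduces to 65 mod 16 = 1; 3^1 ≡ 3 (mod 17).
Mod 11: 105 ≡ 6; by Fermat, exponent reduces to 65 mod 10 = 5; 6^5 ≡ 10 (mod 11).
Combine by CRT: x ≡ 3 (mod 17), x ≡ 10 (mod 11) ⇒ x ≡ 54 (mod 187).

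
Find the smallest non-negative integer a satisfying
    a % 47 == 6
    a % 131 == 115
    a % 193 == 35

465165

The moduli are pairwise coprime; N = 47·131·193 = 1188301.
N/47 = 25283; 25283 ≡ 44 (mod 47); 44·31 ≡ 1, so inverse 31.
N/131 = 9071; 9071 ≡ 32 (mod 131); 32·86 ≡ 1, so inverse 86.
N/193 = 6157; 6157 ≡ 174 (mod 193); 174·132 ≡ 1, so inverse 132.
a ≡ 6·25283·31 + 115·9071·86 + 35·6157·132 = 122860168.
122860168 mod 1188301 = 465165.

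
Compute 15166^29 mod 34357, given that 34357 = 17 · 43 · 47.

Mod 17: 15166 ≡ 2; by Fermat, exponent reduces to 29 mod 16 = 13; 2^13 ≡ 15 (mod 17).
Mod 43: 15166 ≡ 30; 30^29 ≡ 5 (mod 43).
Mod 47: 15166 ≡ 32; 32^29 ≡ 34 (mod 47).
Combine by CRT: x ≡ 15 (mod 17), x ≡ 5 (mod 43), x ≡ 34 (mod 47) ⇒ x ≡ 5251 (mod 34357).

5251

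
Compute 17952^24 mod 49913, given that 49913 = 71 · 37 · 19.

Mod 71: 17952 ≡ 60; 60^24 ≡ 24 (mod 71).
Mod 37: 17952 ≡ 7; 7^24 ≡ 26 (mod 37).
Mod 19: 17952 ≡ 16; by Fermat, exponent reduces to 24 mod 18 = 6; 16^6 ≡ 7 (mod 19).
Combine by CRT: x ≡ 24 (mod 71), x ≡ 26 (mod 37), x ≡ 7 (mod 19) ⇒ x ≡ 35879 (mod 49913).

35879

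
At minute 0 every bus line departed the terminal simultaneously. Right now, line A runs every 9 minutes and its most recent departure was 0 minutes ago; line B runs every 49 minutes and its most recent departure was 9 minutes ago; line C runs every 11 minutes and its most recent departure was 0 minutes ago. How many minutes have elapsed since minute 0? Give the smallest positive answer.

891

The moduli are pairwise coprime; N = 9·49·11 = 4851.
N/9 = 539; 539 ≡ 8 (mod 9); 8·8 ≡ 1, so inverse 8.
N/49 = 99; 99 ≡ 1 (mod 49), inverse 1.
N/11 = 441; 441 ≡ 1 (mod 11), inverse 1.
t ≡ 0·539·8 + 9·99·1 + 0·441·1 = 891.
891 mod 4851 = 891.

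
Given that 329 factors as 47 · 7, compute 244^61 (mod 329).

Mod 47: 244 ≡ 9; by Fermat, exponent reduces to 61 mod 46 = 15; 9^15 ≡ 25 (mod 47).
Mod 7: 244 ≡ 6; by Fermat, exponent reduces to 61 mod 6 = 1; 6^1 ≡ 6 (mod 7).
Combine by CRT: x ≡ 25 (mod 47), x ≡ 6 (mod 7) ⇒ x ≡ 307 (mod 329).

307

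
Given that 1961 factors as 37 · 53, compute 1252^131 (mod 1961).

709

Mod 37: 1252 ≡ 31; by Fermat, exponent reduces to 131 mod 36 = 23; 31^23 ≡ 6 (mod 37).
Mod 53: 1252 ≡ 33; by Fermat, exponent reduces to 131 mod 52 = 27; 33^27 ≡ 20 (mod 53).
Combine by CRT: x ≡ 6 (mod 37), x ≡ 20 (mod 53) ⇒ x ≡ 709 (mod 1961).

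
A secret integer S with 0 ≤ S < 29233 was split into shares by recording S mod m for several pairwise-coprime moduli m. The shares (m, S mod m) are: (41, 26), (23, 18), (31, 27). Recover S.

29136

The moduli are pairwise coprime; N = 41·23·31 = 29233.
N/41 = 713; 713 ≡ 16 (mod 41); 16·18 ≡ 1, so inverse 18.
N/23 = 1271; 1271 ≡ 6 (mod 23); 6·4 ≡ 1, so inverse 4.
N/31 = 943; 943 ≡ 13 (mod 31); 13·12 ≡ 1, so inverse 12.
S ≡ 26·713·18 + 18·1271·4 + 27·943·12 = 730728.
730728 mod 29233 = 29136.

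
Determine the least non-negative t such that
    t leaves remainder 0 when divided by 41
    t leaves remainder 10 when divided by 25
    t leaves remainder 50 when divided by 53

34235

The moduli are pairwise coprime; N = 41·25·53 = 54325.
N/41 = 1325; 1325 ≡ 13 (mod 41); 13·19 ≡ 1, so inverse 19.
N/25 = 2173; 2173 ≡ 23 (mod 25); 23·12 ≡ 1, so inverse 12.
N/53 = 1025; 1025 ≡ 18 (mod 53); 18·3 ≡ 1, so inverse 3.
t ≡ 0·1325·19 + 10·2173·12 + 50·1025·3 = 414510.
414510 mod 54325 = 34235.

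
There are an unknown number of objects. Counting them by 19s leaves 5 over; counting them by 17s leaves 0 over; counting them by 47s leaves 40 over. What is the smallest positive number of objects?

6902

The moduli are pairwise coprime; M = 19·17·47 = 15181.
M/19 = 799; 799 ≡ 1 (mod 19), inverse 1.
M/17 = 893; 893 ≡ 9 (mod 17); 9·2 ≡ 1, so inverse 2.
M/47 = 323; 323 ≡ 41 (mod 47); 41·39 ≡ 1, so inverse 39.
N ≡ 5·799·1 + 0·893·2 + 40·323·39 = 507875.
507875 mod 15181 = 6902.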